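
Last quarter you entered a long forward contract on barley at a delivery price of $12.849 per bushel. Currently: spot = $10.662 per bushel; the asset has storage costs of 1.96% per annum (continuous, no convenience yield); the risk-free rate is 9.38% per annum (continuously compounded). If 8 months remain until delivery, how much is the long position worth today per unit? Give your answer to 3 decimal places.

-$1.268 per bushel

Current fair forward for the remaining 8 months: F = S·e^((r + u)·T), (r + u) = 0.0938 + 0.0196 = 0.1134
F = 10.662 · e^(0.1134 × 8/12) = 10.662 × 1.078531 = 11.4993
Value of long forward = (F − K)·e^(−rT) = (11.4993 − 12.849) · e^(−0.0938·8/12)
= -1.3497 × 0.939382 = -1.268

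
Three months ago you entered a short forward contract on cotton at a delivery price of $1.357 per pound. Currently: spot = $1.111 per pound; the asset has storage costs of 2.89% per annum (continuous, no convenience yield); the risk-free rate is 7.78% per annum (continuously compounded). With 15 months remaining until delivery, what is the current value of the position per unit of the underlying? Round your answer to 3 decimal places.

Current fair forward for the remaining 15 months: F = S·e^((r + u)·T), (r + u) = 0.0778 + 0.0289 = 0.1067
F = 1.111 · e^(0.1067 × 15/12) = 1.111 × 1.142678 = 1.2695
Value of long forward = (F − K)·e^(−rT) = (1.2695 − 1.357) · e^(−0.0778·15/12)
= -0.0875 × 0.907329 = -0.079
Short position value = −(long value) = $0.079

$0.079 per pound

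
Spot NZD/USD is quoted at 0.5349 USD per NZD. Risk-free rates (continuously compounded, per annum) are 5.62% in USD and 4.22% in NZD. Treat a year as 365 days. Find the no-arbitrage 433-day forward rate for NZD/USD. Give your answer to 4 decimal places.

F = S·e^((r_USD − r_NZD)T) = 0.5349 · e^((0.0562 − 0.0422) × 433/365)
= 0.5349 · e^0.016608 = 0.5349 × 1.016747
F = 0.5439 USD per NZD

0.5439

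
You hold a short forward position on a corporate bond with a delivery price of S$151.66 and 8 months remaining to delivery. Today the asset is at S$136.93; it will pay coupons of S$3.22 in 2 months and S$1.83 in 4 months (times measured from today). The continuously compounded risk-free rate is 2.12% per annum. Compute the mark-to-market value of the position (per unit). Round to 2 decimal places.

S$17.63

PV(remaining coupons) I = 3.22·e^(−0.0212·2/12) + 1.83·e^(−0.0212·4/12) = 5.0258
Current forward F = (S − I)·e^(rT) = (136.93 − 5.0258)·e^(0.0212·8/12) = 131.9042 × 1.014234 = 133.7817
Value (long) = (F − K)·e^(−rT) = (133.7817 − 151.66) × 0.985966 = -17.6274
Short position value = −(long value) = S$17.63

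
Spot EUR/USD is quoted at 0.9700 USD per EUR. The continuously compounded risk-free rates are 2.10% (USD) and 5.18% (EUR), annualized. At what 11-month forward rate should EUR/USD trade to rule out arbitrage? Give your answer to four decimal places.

0.9430

F = S·e^((r_USD − r_EUR)T) = 0.9700 · e^((0.0210 − 0.0518) × 11/12)
= 0.9700 · e^-0.028233 = 0.9700 × 0.972162
F = 0.9430 USD per EUR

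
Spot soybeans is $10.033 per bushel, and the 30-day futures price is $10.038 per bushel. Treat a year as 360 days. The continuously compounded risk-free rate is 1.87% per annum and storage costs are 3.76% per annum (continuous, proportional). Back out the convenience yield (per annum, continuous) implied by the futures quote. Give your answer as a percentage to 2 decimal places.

5.03%

F = S·e^((r+u−y)T) ⇒ (r+u−y) = ln(F/S)/T
ln(10.038/10.033) = 0.000498; /T ⇒ 0.005976
y = r + u − ln(F/S)/T = 0.0187 + 0.0376 − 0.005976 = 0.050324
y = 5.03%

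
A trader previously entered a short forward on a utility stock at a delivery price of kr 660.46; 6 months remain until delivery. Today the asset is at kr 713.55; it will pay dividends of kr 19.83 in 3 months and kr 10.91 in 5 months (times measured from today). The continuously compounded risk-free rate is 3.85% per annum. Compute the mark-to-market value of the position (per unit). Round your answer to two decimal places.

PV(remaining dividends) I = 19.83·e^(−0.0385·3/12) + 10.91·e^(−0.0385·5/12) = 30.3764
Current forward F = (S − I)·e^(rT) = (713.55 − 30.3764)·e^(0.0385·6/12) = 683.1736 × 1.019436 = 696.4518
Value (long) = (F − K)·e^(−rT) = (696.4518 − 660.46) × 0.980934 = 35.3056
Short position value = −(long value) = -kr 35.31

-kr 35.31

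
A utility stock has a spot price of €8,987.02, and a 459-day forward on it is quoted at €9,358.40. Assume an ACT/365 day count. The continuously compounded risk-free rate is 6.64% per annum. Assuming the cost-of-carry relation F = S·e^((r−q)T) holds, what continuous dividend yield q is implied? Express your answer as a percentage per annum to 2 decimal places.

From F = S·e^((r−q)T): (r − q) = ln(F/S)/T
ln(9358.40/8987.02) = ln(1.041324) = 0.040493
(r − q) = 0.040493 / (459/365) = 0.032200
q = r − ln(F/S)/T = 0.0664 − 0.032200 = 0.034200
q = 3.42%

3.42%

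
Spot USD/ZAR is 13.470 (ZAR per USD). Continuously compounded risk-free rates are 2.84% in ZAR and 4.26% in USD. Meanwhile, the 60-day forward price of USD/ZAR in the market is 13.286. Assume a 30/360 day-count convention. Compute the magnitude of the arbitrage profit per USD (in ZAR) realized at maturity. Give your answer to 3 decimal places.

Fair forward: F* = S·e^(carry·T), with carry = (r_ZAR − r_USD) = 0.0284 − 0.0426 = -0.0142
F* = 13.470 · e^(-0.0142 × 60/360) = 13.470 · e^-0.002367 = 13.470 × 0.997636 = 13.4382
Market 13.286 < fair 13.4382: forward underpriced → reverse cash-and-carry (short spot, go long the forward).
At maturity, profit = |F_mkt − F*| = |13.286 − 13.4382| = 0.152 per USD (in ZAR)

0.152 per USD (in ZAR)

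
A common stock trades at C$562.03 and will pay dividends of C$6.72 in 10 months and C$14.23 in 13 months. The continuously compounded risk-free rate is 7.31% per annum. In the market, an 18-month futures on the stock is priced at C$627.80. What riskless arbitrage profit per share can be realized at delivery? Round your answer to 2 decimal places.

PV(dividends) I = 6.72·e^(−0.0731·10/12) + 14.23·e^(−0.0731·13/12) = 19.4694
Fair futures F* = (S − I)·e^(rT) = (562.03 − 19.4694)·e^0.109650 = 542.5606 × 1.115887 = 605.4363
Market C$627.80 > fair 605.4363: forward overpriced → cash-and-carry (borrow at r, buy the stock and collect the dividends, short the forward).
Profit at T = |F_mkt − F*| = |627.80 − 605.4363| = C$22.36 per share

C$22.36 per share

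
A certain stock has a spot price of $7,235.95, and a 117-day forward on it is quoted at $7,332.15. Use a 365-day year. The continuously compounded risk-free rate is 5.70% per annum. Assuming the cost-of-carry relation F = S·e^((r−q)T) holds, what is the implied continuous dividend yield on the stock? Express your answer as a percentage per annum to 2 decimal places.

1.58%

From F = S·e^((r−q)T): (r − q) = ln(F/S)/T
ln(7332.15/7235.95) = ln(1.013295) = 0.013207
(r − q) = 0.013207 / (117/365) = 0.041201
q = r − ln(F/S)/T = 0.0570 − 0.041201 = 0.015799
q = 1.58%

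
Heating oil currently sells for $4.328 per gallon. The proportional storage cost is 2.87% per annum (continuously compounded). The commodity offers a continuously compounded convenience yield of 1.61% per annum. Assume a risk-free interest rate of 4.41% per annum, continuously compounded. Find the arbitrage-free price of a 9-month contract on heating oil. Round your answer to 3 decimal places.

$4.516 per gallon

Net carry = r + u − y = 0.0441 + 0.0287 − 0.0161 = 0.0567
F = S·e^((r+u−y)T) = 4.328 · e^(0.0567 × 9/12) = 4.328 · e^0.042525
= 4.328 × 1.043442 = $4.516 per gallon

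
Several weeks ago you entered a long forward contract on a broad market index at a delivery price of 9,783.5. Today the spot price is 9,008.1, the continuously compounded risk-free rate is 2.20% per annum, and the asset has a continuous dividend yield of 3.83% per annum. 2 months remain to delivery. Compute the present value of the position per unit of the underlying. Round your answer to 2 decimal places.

-796.91

Current fair forward for the remaining 2 months: F = S·e^((r − q)·T), (r − q) = 0.0220 − 0.0383 = -0.0163
F = 9008.1 · e^(-0.0163 × 2/12) = 9008.1 × 0.99728702 = 8983.6612
Value of long forward = (F − K)·e^(−rT) = (8983.6612 − 9783.5) · e^(−0.0220·2/12)
= -799.8388 × 0.99634005 = -796.91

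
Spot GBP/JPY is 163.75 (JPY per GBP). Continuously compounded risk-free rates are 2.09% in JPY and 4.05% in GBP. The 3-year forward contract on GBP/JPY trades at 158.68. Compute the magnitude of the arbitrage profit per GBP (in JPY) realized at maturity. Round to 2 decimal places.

Fair forward: F* = S·e^(carry·T), with carry = (r_JPY − r_GBP) = 0.0209 − 0.0405 = -0.0196
F* = 163.75 · e^(-0.0196 × 3) = 163.75 · e^-0.058800 = 163.75 × 0.942895 = 154.3991
Market 158.68 > fair 154.3991: forward overpriced → cash-and-carry (buy spot, short the forward).
At maturity, profit = |F_mkt − F*| = |158.68 − 154.3991| = 4.28 per GBP (in JPY)

4.28 per GBP (in JPY)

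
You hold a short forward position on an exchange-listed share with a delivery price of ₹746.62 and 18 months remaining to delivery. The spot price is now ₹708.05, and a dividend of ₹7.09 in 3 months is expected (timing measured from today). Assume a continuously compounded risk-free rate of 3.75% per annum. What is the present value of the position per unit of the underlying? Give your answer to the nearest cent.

PV(remaining dividends) I = 7.09·e^(−0.0375·3/12) = 7.0238
Current forward F = (S − I)·e^(rT) = (708.05 − 7.0238)·e^(0.0375·18/12) = 701.0262 × 1.057862 = 741.5890
Value (long) = (F − K)·e^(−rT) = (741.5890 − 746.62) × 0.945303 = -4.7558
Short position value = −(long value) = ₹4.76

₹4.76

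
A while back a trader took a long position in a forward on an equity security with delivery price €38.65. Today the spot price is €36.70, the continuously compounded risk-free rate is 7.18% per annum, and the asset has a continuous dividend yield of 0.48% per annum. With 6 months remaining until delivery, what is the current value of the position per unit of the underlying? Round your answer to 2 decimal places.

-€0.68

Current fair forward for the remaining 6 months: F = S·e^((r − q)·T), (r − q) = 0.0718 − 0.0048 = 0.0670
F = 36.70 · e^(0.0670 × 6/12) = 36.70 × 1.034067 = 37.9503
Value of long forward = (F − K)·e^(−rT) = (37.9503 − 38.65) · e^(−0.0718·6/12)
= -0.6997 × 0.964737 = -0.68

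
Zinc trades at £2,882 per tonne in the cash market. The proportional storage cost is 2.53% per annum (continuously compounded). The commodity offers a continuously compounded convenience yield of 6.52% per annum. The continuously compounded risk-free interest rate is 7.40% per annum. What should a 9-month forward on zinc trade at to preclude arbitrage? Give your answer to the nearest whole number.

£2,957 per tonne

Net carry = r + u − y = 0.0740 + 0.0253 − 0.0652 = 0.0341
F = S·e^((r+u−y)T) = 2882 · e^(0.0341 × 9/12) = 2882 · e^0.025575
= 2882 × 1.025905 = £2,957 per tonne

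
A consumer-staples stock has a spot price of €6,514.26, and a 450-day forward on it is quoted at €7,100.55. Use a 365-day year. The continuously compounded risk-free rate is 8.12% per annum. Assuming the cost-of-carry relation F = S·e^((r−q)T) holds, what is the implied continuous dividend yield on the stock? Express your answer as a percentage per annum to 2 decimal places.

1.13%

From F = S·e^((r−q)T): (r − q) = ln(F/S)/T
ln(7100.55/6514.26) = ln(1.090001) = 0.086179
(r − q) = 0.086179 / (450/365) = 0.069901
q = r − ln(F/S)/T = 0.0812 − 0.069901 = 0.011299
q = 1.13%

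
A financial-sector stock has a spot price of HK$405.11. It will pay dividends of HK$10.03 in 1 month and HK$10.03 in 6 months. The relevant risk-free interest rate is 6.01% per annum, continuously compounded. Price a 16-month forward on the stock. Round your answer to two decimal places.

HK$417.55

PV(dividends) I = 10.03·e^(−0.0601·1/12) + 10.03·e^(−0.0601·6/12)
I = 9.9799 + 9.7331 = 19.7130
F = (S − I)·e^(rT) = (405.11 − 19.7130) · e^(0.0601·16/12)
= 385.3970 · e^0.080133 = 385.3970 × 1.083431 = HK$417.55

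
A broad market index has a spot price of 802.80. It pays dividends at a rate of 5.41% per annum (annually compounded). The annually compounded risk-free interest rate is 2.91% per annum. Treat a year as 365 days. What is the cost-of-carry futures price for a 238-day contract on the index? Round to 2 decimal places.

F = S · (1+r)^T / (1+q)^T
= 802.80 × 1.018880 / 1.034952 = 802.80 × 0.984471
F = 790.33

790.33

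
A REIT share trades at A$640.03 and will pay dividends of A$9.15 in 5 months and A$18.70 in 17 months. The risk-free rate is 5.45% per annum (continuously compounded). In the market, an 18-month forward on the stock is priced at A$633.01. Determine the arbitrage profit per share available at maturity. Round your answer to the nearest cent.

PV(dividends) I = 9.15·e^(−0.0545·5/12) + 18.70·e^(−0.0545·17/12) = 26.2551
Fair forward F* = (S − I)·e^(rT) = (640.03 − 26.2551)·e^0.081750 = 613.7749 × 1.085184 = 666.0587
Market A$633.01 < fair 666.0587: forward underpriced → reverse cash-and-carry (short the stock, invest proceeds at r, pay the dividends, go long the forward).
Profit at T = |F_mkt − F*| = |633.01 − 666.0587| = A$33.05 per share

A$33.05 per share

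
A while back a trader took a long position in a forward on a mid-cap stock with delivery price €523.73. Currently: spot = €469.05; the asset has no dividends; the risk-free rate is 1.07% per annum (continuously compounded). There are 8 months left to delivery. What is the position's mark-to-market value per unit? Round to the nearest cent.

-€50.96

Current fair forward for the remaining 8 months: F = S·e^(r·T), r = 0.0107
F = 469.05 · e^(0.0107 × 8/12) = 469.05 × 1.007159 = 472.4079
Value of long forward = (F − K)·e^(−rT) = (472.4079 − 523.73) · e^(−0.0107·8/12)
= -51.3221 × 0.992892 = -50.96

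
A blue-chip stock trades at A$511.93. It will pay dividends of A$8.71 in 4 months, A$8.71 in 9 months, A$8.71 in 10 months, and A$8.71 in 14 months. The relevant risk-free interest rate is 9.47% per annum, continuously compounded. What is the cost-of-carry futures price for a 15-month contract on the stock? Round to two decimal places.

A$539.79

PV(dividends) I = 8.71·e^(−0.0947·4/12) + 8.71·e^(−0.0947·9/12) + 8.71·e^(−0.0947·10/12) + 8.71·e^(−0.0947·14/12)
I = 8.4393 + 8.1128 + 8.0491 + 7.7989 = 32.4001
F = (S − I)·e^(rT) = (511.93 − 32.4001) · e^(0.0947·15/12)
= 479.5299 · e^0.118375 = 479.5299 × 1.125666 = A$539.79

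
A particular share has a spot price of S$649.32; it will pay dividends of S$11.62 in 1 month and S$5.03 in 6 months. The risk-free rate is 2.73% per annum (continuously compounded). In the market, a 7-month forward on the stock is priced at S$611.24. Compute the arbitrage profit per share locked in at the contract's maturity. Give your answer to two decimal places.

PV(dividends) I = 11.62·e^(−0.0273·1/12) + 5.03·e^(−0.0273·6/12) = 16.5554
Fair forward F* = (S − I)·e^(rT) = (649.32 − 16.5554)·e^0.015925 = 632.7646 × 1.016052 = 642.9217
Market S$611.24 < fair 642.9217: forward underpriced → reverse cash-and-carry (short the stock, invest proceeds at r, pay the dividends, go long the forward).
Profit at T = |F_mkt − F*| = |611.24 − 642.9217| = S$31.68 per share

S$31.68 per share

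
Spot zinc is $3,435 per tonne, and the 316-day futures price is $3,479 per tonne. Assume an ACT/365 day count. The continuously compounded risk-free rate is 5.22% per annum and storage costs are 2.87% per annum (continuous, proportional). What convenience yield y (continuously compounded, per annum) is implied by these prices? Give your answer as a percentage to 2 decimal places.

F = S·e^((r+u−y)T) ⇒ (r+u−y) = ln(F/S)/T
ln(3479/3435) = 0.012728; /T ⇒ 0.014702
y = r + u − ln(F/S)/T = 0.0522 + 0.0287 − 0.014702 = 0.066198
y = 6.62%

6.62%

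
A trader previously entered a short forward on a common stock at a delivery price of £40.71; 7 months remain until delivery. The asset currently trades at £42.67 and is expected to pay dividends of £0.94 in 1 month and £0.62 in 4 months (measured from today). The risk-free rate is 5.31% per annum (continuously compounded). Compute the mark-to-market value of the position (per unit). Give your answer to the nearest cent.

-£1.66

PV(remaining dividends) I = 0.94·e^(−0.0531·1/12) + 0.62·e^(−0.0531·4/12) = 1.5450
Current forward F = (S − I)·e^(rT) = (42.67 − 1.5450)·e^(0.0531·7/12) = 41.1250 × 1.031460 = 42.4188
Value (long) = (F − K)·e^(−rT) = (42.4188 − 40.71) × 0.969500 = 1.6567
Short position value = −(long value) = -£1.66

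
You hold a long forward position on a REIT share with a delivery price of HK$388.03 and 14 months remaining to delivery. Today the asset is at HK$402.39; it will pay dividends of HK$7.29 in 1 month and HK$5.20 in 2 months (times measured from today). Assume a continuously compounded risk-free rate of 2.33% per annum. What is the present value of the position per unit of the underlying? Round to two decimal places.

PV(remaining dividends) I = 7.29·e^(−0.0233·1/12) + 5.20·e^(−0.0233·2/12) = 12.4557
Current forward F = (S − I)·e^(rT) = (402.39 − 12.4557)·e^(0.0233·14/12) = 389.9343 × 1.027556 = 400.6793
Value (long) = (F − K)·e^(−rT) = (400.6793 − 388.03) × 0.973183 = 12.3101
Value = HK$12.31

HK$12.31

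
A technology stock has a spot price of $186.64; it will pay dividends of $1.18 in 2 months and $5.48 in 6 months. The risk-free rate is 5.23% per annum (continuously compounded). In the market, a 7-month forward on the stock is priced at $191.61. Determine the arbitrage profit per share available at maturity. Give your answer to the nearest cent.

$5.90 per share

PV(dividends) I = 1.18·e^(−0.0523·2/12) + 5.48·e^(−0.0523·6/12) = 6.5083
Fair forward F* = (S − I)·e^(rT) = (186.64 − 6.5083)·e^0.030508 = 180.1317 × 1.030978 = 185.7118
Market $191.61 > fair 185.7118: forward overpriced → cash-and-carry (borrow at r, buy the stock and collect the dividends, short the forward).
Profit at T = |F_mkt − F*| = |191.61 − 185.7118| = $5.90 per share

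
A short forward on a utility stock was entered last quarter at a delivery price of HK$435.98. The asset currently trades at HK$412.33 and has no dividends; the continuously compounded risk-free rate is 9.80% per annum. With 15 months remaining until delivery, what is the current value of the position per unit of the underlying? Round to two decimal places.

Current fair forward for the remaining 15 months: F = S·e^(r·T), r = 0.0980
F = 412.33 · e^(0.0980 × 15/12) = 412.33 × 1.130319 = 466.0644
Value of long forward = (F − K)·e^(−rT) = (466.0644 − 435.98) · e^(−0.0980·15/12)
= 30.0844 × 0.884706 = 26.62
Short position value = −(long value) = -HK$26.62

-HK$26.62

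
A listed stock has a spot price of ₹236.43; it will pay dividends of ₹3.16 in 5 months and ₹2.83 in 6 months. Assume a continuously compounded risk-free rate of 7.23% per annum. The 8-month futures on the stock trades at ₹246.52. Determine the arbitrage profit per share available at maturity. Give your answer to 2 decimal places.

PV(dividends) I = 3.16·e^(−0.0723·5/12) + 2.83·e^(−0.0723·6/12) = 5.7957
Fair futures F* = (S − I)·e^(rT) = (236.43 − 5.7957)·e^0.048200 = 230.6343 × 1.049381 = 242.0233
Market ₹246.52 > fair 242.0233: forward overpriced → cash-and-carry (borrow at r, buy the stock and collect the dividends, short the forward).
Profit at T = |F_mkt − F*| = |246.52 − 242.0233| = ₹4.50 per share

₹4.50 per share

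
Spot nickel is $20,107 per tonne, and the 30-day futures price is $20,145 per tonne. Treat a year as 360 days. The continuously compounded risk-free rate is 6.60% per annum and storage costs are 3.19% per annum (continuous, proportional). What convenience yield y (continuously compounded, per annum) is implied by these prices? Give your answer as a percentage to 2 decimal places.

F = S·e^((r+u−y)T) ⇒ (r+u−y) = ln(F/S)/T
ln(20145/20107) = 0.001888; /T ⇒ 0.022656
y = r + u − ln(F/S)/T = 0.0660 + 0.0319 − 0.022656 = 0.075244
y = 7.52%

7.52%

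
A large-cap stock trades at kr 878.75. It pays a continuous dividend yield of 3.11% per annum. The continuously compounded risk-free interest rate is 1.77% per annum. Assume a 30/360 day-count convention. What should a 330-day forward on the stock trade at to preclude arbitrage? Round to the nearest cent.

kr 868.02

F = S·e^((r − q)T) = 878.75 · e^((0.0177 − 0.0311) × 330/360)
= 878.75 · e^-0.012283 = 878.75 × 0.987792
F = kr 868.02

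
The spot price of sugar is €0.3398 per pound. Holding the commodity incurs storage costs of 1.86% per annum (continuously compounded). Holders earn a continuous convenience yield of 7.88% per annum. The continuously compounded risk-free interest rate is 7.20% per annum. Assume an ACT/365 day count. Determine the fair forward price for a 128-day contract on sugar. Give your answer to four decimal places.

Net carry = r + u − y = 0.0720 + 0.0186 − 0.0788 = 0.0118
F = S·e^((r+u−y)T) = 0.3398 · e^(0.0118 × 128/365) = 0.3398 · e^0.004138
= 0.3398 × 1.004147 = €0.3412 per pound

€0.3412 per pound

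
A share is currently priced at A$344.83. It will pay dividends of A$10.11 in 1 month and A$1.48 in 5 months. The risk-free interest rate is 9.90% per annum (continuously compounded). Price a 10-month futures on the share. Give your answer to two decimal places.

PV(dividends) I = 10.11·e^(−0.0990·1/12) + 1.48·e^(−0.0990·5/12)
I = 10.0269 + 1.4202 = 11.4471
F = (S − I)·e^(rT) = (344.83 − 11.4471) · e^(0.0990·10/12)
= 333.3829 · e^0.082500 = 333.3829 × 1.085999 = A$362.05

A$362.05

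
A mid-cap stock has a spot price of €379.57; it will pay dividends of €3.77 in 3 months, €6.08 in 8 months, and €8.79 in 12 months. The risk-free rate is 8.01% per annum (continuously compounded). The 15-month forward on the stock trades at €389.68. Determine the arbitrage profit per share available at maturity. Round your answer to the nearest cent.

PV(dividends) I = 3.77·e^(−0.0801·3/12) + 6.08·e^(−0.0801·8/12) + 8.79·e^(−0.0801·12/12) = 17.5725
Fair forward F* = (S − I)·e^(rT) = (379.57 − 17.5725)·e^0.100125 = 361.9975 × 1.105309 = 400.1191
Market €389.68 < fair 400.1191: forward underpriced → reverse cash-and-carry (short the stock, invest proceeds at r, pay the dividends, go long the forward).
Profit at T = |F_mkt − F*| = |389.68 − 400.1191| = €10.44 per share

€10.44 per share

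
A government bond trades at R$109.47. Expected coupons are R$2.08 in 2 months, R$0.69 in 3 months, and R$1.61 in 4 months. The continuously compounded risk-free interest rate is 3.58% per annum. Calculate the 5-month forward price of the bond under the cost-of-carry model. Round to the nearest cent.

PV(coupons) I = 2.08·e^(−0.0358·2/12) + 0.69·e^(−0.0358·3/12) + 1.61·e^(−0.0358·4/12)
I = 2.0676 + 0.6839 + 1.5909 = 4.3424
F = (S − I)·e^(rT) = (109.47 − 4.3424) · e^(0.0358·5/12)
= 105.1276 · e^0.014917 = 105.1276 × 1.015029 = R$106.71

R$106.71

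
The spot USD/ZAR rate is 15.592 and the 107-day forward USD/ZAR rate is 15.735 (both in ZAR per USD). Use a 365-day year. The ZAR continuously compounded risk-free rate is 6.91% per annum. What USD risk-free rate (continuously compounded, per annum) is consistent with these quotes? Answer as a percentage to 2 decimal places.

F = S·e^((r_ZAR − r_USD)T) ⇒ r_USD = r_ZAR − ln(F/S)/T
ln(15.735/15.592) = 0.009130; /(107/365) = 0.031144
r_USD = 0.0691 − 0.031144 = 0.037956
r_USD = 3.80%

3.80%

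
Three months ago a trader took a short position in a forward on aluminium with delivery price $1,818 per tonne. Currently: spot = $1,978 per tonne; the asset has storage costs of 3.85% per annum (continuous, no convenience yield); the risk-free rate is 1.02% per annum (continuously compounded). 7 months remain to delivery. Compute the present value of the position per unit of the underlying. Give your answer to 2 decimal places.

-$215.71 per tonne

Current fair forward for the remaining 7 months: F = S·e^((r + u)·T), (r + u) = 0.0102 + 0.0385 = 0.0487
F = 1978 · e^(0.0487 × 7/12) = 1978 × 1.02881570 = 2034.9975
Value of long forward = (F − K)·e^(−rT) = (2034.9975 − 1818) · e^(−0.0102·7/12)
= 216.9975 × 0.99406767 = 215.71
Short position value = −(long value) = -$215.71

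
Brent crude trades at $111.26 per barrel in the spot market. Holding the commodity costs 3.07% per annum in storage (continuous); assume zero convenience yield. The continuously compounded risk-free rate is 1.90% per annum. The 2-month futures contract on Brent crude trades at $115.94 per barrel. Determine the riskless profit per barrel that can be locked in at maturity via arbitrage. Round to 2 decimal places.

Fair futures: F* = S·e^(carry·T), with carry = (r + u) = 0.0190 + 0.0307 = 0.0497
F* = 111.26 · e^(0.0497 × 2/12) = 111.26 · e^0.008283 = 111.26 × 1.008317 = $112.1853
Market $115.94 > fair $112.1853: forward overpriced → cash-and-carry (buy spot, short the forward).
At maturity, profit = |F_mkt − F*| = |115.94 − 112.1853| = $3.75 per barrel

$3.75 per barrel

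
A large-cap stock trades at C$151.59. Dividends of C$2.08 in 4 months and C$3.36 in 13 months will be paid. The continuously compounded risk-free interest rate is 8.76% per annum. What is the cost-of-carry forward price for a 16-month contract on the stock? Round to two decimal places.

PV(dividends) I = 2.08·e^(−0.0876·4/12) + 3.36·e^(−0.0876·13/12)
I = 2.0201 + 3.0558 = 5.0759
F = (S − I)·e^(rT) = (151.59 − 5.0759) · e^(0.0876·16/12)
= 146.5141 · e^0.116800 = 146.5141 × 1.123895 = C$164.67

C$164.67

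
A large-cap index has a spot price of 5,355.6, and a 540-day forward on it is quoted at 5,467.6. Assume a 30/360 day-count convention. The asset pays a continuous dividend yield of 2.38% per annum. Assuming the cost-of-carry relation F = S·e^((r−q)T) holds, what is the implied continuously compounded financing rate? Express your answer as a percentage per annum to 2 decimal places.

3.76%

From F = S·e^((r−q)T): (r − q) = ln(F/S)/T
ln(5467.6/5355.6) = ln(1.020913) = 0.020697
(r − q) = 0.020697 / (540/360) = 0.013798
r = ln(F/S)/T + q = 0.013798 + 0.0238 = 0.037598
r = 3.76%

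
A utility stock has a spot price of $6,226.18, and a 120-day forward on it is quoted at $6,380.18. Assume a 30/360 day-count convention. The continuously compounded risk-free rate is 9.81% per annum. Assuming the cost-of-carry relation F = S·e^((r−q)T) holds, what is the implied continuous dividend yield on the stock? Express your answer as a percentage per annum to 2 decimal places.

From F = S·e^((r−q)T): (r − q) = ln(F/S)/T
ln(6380.18/6226.18) = ln(1.024734) = 0.024433
(r − q) = 0.024433 / (120/360) = 0.073299
q = r − ln(F/S)/T = 0.0981 − 0.073299 = 0.024801
q = 2.48%

2.48%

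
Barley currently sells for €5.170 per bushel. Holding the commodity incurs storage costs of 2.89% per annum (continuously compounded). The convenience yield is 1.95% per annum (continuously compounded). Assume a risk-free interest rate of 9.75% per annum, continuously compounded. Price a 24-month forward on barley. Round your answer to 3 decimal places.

Net carry = r + u − y = 0.0975 + 0.0289 − 0.0195 = 0.1069
F = S·e^((r+u−y)T) = 5.170 · e^(0.1069 × 24/12) = 5.170 · e^0.213800
= 5.170 × 1.238375 = €6.402 per bushel

€6.402 per bushel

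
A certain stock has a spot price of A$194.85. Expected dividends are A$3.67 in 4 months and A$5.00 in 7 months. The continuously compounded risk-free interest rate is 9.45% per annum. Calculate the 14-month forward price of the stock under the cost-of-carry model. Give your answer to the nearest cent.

A$208.31

PV(dividends) I = 3.67·e^(−0.0945·4/12) + 5.00·e^(−0.0945·7/12)
I = 3.5562 + 4.7318 = 8.2880
F = (S − I)·e^(rT) = (194.85 − 8.2880) · e^(0.0945·14/12)
= 186.5620 · e^0.110250 = 186.5620 × 1.116557 = A$208.31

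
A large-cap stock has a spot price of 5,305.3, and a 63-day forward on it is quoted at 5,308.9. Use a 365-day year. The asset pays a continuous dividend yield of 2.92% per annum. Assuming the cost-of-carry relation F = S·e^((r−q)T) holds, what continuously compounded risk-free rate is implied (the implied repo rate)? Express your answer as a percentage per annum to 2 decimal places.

From F = S·e^((r−q)T): (r − q) = ln(F/S)/T
ln(5308.9/5305.3) = ln(1.000679) = 0.000679
(r − q) = 0.000679 / (63/365) = 0.003934
r = ln(F/S)/T + q = 0.003934 + 0.0292 = 0.033134
r = 3.31%

3.31%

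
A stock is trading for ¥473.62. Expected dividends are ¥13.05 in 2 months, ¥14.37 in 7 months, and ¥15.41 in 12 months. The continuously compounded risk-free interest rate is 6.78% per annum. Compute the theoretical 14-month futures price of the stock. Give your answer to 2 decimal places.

PV(dividends) I = 13.05·e^(−0.0678·2/12) + 14.37·e^(−0.0678·7/12) + 15.41·e^(−0.0678·12/12)
I = 12.9034 + 13.8128 + 14.3998 = 41.1160
F = (S − I)·e^(rT) = (473.62 − 41.1160) · e^(0.0678·14/12)
= 432.5040 · e^0.079100 = 432.5040 × 1.082313 = ¥468.10

¥468.10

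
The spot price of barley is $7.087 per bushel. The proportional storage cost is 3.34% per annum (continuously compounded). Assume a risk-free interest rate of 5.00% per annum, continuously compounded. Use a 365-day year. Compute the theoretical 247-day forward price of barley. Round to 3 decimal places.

$7.498 per bushel

Net carry = r + u − y = 0.0500 + 0.0334 − 0.0000 = 0.0834
F = S·e^((r+u−y)T) = 7.087 · e^(0.0834 × 247/365) = 7.087 · e^0.056438
= 7.087 × 1.058061 = $7.498 per bushel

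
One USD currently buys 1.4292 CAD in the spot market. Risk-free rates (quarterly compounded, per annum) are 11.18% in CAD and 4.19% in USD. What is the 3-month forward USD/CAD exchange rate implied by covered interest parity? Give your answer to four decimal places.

1.4539

By covered interest parity, F = S · (1+r_CAD/4)^(4T) / (1+r_USD/4)^(4T)
= 1.4292 × 1.027950 / 1.010475 = 1.4292 × 1.017294
F = 1.4539 CAD per USD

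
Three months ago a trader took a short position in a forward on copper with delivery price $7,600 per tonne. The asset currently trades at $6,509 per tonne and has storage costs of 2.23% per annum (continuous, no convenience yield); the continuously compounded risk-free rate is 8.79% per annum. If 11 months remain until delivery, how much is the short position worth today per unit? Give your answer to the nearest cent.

Current fair forward for the remaining 11 months: F = S·e^((r + u)·T), (r + u) = 0.0879 + 0.0223 = 0.1102
F = 6509 · e^(0.1102 × 11/12) = 6509 × 1.10629508 = 7200.8747
Value of long forward = (F − K)·e^(−rT) = (7200.8747 − 7600) · e^(−0.0879·11/12)
= -399.1253 × 0.92258571 = -368.23
Short position value = −(long value) = $368.23

$368.23 per tonne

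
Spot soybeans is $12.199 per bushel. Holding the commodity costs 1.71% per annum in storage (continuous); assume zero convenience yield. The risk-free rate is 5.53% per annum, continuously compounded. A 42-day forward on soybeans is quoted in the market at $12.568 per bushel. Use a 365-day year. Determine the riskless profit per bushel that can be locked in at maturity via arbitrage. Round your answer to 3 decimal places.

$0.267 per bushel

Fair forward: F* = S·e^(carry·T), with carry = (r + u) = 0.0553 + 0.0171 = 0.0724
F* = 12.199 · e^(0.0724 × 42/365) = 12.199 · e^0.008331 = 12.199 × 1.008366 = $12.3011
Market $12.568 > fair $12.3011: forward overpriced → cash-and-carry (buy spot, short the forward).
At maturity, profit = |F_mkt − F*| = |12.568 − 12.3011| = $0.267 per bushel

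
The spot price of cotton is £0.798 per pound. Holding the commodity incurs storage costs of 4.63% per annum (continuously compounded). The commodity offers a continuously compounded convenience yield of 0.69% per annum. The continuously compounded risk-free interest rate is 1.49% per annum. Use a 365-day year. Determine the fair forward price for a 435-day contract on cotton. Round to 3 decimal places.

Net carry = r + u − y = 0.0149 + 0.0463 − 0.0069 = 0.0543
F = S·e^((r+u−y)T) = 0.798 · e^(0.0543 × 435/365) = 0.798 · e^0.064714
= 0.798 × 1.066854 = £0.851 per pound

£0.851 per pound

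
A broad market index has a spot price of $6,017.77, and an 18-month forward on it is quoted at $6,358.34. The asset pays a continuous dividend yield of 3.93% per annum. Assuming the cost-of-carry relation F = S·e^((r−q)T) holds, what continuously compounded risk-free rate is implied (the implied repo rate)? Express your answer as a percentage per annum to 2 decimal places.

7.60%

From F = S·e^((r−q)T): (r − q) = ln(F/S)/T
ln(6358.34/6017.77) = ln(1.056594) = 0.055051
(r − q) = 0.055051 / (18/12) = 0.036701
r = ln(F/S)/T + q = 0.036701 + 0.0393 = 0.076001
r = 7.60%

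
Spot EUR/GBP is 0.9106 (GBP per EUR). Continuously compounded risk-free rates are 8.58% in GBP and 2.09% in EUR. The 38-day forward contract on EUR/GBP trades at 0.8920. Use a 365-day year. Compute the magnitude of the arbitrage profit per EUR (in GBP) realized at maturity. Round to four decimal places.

0.0248 per EUR (in GBP)

Fair forward: F* = S·e^(carry·T), with carry = (r_GBP − r_EUR) = 0.0858 − 0.0209 = 0.0649
F* = 0.9106 · e^(0.0649 × 38/365) = 0.9106 · e^0.006757 = 0.9106 × 1.006780 = 0.9168
Market 0.8920 < fair 0.9168: forward underpriced → reverse cash-and-carry (short spot, go long the forward).
At maturity, profit = |F_mkt − F*| = |0.8920 − 0.9168| = 0.0248 per EUR (in GBP)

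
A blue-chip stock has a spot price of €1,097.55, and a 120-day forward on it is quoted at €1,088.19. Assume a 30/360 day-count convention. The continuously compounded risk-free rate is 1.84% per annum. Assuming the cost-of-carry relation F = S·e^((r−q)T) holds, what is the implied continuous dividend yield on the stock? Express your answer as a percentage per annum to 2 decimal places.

From F = S·e^((r−q)T): (r − q) = ln(F/S)/T
ln(1088.19/1097.55) = ln(0.991472) = -0.008565
(r − q) = -0.008565 / (120/360) = -0.025695
q = r − ln(F/S)/T = 0.0184 + 0.025695 = 0.044095
q = 4.41%

4.41%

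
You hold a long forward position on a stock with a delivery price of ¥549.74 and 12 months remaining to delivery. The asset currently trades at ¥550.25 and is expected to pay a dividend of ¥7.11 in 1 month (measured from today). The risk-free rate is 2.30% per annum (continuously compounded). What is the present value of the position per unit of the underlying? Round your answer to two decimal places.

¥5.91

PV(remaining dividends) I = 7.11·e^(−0.0230·1/12) = 7.0964
Current forward F = (S − I)·e^(rT) = (550.25 − 7.0964)·e^(0.0230·12/12) = 543.1536 × 1.023267 = 555.7912
Value (long) = (F − K)·e^(−rT) = (555.7912 − 549.74) × 0.977262 = 5.9136
Value = ¥5.91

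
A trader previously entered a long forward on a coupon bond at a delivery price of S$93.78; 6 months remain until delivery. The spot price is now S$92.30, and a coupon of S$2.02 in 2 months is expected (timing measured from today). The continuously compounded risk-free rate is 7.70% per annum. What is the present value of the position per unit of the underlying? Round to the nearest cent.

PV(remaining coupons) I = 2.02·e^(−0.0770·2/12) = 1.9942
Current forward F = (S − I)·e^(rT) = (92.30 − 1.9942)·e^(0.0770·6/12) = 90.3058 × 1.039251 = 93.8504
Value (long) = (F − K)·e^(−rT) = (93.8504 − 93.78) × 0.962232 = 0.0677
Value = S$0.07

S$0.07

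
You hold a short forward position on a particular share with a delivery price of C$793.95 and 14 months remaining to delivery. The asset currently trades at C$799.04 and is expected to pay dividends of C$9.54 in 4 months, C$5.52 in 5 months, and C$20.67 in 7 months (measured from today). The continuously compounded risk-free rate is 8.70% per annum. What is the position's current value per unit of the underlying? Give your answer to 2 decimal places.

-C$47.48

PV(remaining dividends) I = 9.54·e^(−0.0870·4/12) + 5.52·e^(−0.0870·5/12) + 20.67·e^(−0.0870·7/12) = 34.2380
Current forward F = (S − I)·e^(rT) = (799.04 − 34.2380)·e^(0.0870·14/12) = 764.8020 × 1.106830 = 846.5058
Value (long) = (F − K)·e^(−rT) = (846.5058 − 793.95) × 0.903481 = 47.4832
Short position value = −(long value) = -C$47.48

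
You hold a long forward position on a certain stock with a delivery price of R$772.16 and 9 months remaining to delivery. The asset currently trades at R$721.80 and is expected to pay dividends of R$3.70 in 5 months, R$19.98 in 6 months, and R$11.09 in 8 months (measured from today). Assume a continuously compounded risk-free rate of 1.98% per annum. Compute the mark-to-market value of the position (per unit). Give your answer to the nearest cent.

-R$73.38

PV(remaining dividends) I = 3.70·e^(−0.0198·5/12) + 19.98·e^(−0.0198·6/12) + 11.09·e^(−0.0198·8/12) = 34.3973
Current forward F = (S − I)·e^(rT) = (721.80 − 34.3973)·e^(0.0198·9/12) = 687.4027 × 1.014961 = 697.6869
Value (long) = (F − K)·e^(−rT) = (697.6869 − 772.16) × 0.985260 = -73.3754
Value = -R$73.38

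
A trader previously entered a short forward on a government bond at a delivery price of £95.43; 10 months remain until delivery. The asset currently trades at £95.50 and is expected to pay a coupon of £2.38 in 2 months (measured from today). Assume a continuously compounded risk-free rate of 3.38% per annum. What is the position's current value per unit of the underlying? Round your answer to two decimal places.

PV(remaining coupons) I = 2.38·e^(−0.0338·2/12) = 2.3666
Current forward F = (S − I)·e^(rT) = (95.50 − 2.3666)·e^(0.0338·10/12) = 93.1334 × 1.028567 = 95.7939
Value (long) = (F − K)·e^(−rT) = (95.7939 − 95.43) × 0.972226 = 0.3538
Short position value = −(long value) = -£0.35

-£0.35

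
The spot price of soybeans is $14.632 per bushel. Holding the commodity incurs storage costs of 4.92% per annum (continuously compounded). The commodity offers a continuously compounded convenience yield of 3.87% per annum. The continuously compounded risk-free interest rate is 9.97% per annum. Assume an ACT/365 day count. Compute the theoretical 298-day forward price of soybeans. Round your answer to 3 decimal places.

$16.010 per bushel

Net carry = r + u − y = 0.0997 + 0.0492 − 0.0387 = 0.1102
F = S·e^((r+u−y)T) = 14.632 · e^(0.1102 × 298/365) = 14.632 · e^0.089972
= 14.632 × 1.094144 = $16.010 per bushel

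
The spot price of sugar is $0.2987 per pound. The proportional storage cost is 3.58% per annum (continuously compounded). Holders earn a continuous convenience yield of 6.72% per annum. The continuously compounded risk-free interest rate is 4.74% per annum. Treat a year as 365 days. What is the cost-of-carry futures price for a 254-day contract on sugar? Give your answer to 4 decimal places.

$0.3020 per pound

Net carry = r + u − y = 0.0474 + 0.0358 − 0.0672 = 0.0160
F = S·e^((r+u−y)T) = 0.2987 · e^(0.0160 × 254/365) = 0.2987 · e^0.011134
= 0.2987 × 1.011196 = $0.3020 per pound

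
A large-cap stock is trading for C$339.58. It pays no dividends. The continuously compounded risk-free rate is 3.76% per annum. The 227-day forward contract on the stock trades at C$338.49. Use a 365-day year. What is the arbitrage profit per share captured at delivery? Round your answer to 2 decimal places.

Fair forward: F* = S·e^(carry·T), with carry = r = 0.0376
F* = 339.58 · e^(0.0376 × 227/365) = 339.58 · e^0.023384 = 339.58 × 1.023660 = C$347.6145
Market C$338.49 < fair C$347.6145: forward underpriced → reverse cash-and-carry (short spot, go long the forward).
At maturity, profit = |F_mkt − F*| = |338.49 − 347.6145| = C$9.12 per share

C$9.12 per share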